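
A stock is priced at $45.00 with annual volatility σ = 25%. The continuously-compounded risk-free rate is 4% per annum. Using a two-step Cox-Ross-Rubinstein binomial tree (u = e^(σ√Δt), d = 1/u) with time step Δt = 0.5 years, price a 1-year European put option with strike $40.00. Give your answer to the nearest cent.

CRR parameters: u = e^(σ√Δt) = e^(0.25·√0.5) = 1.1934, d = 1/u = 0.8380
Per-period rate: rΔt = 0.04·0.5 = 0.02, so R = e^0.02 = 1.0202
Risk-neutral probability p = (e^0.02 − 0.8380)/(1.1934 − 0.8380) = 0.1822/0.3554 = 0.5128
Terminal stock prices: S_uu = 64.09, S_ud = 45, S_dd = 31.6
Terminal payoffs (K − S): max(-24.09, 0) = 0, max(-5, 0) = 0, max(8.402, 0) = 8.402
Node u (S = 53.7): V_u = e^(−0.02)·[0.5128·0.0000 + 0.4872·0.0000] = 0.0000
Node d (S = 37.71): V_d = e^(−0.02)·[0.5128·0.0000 + 0.4872·8.4015] = 4.0125
Node 0 (S = 45): V_0 = e^(−0.02)·[0.5128·0.0000 + 0.4872·4.0125] = 1.9163

$1.92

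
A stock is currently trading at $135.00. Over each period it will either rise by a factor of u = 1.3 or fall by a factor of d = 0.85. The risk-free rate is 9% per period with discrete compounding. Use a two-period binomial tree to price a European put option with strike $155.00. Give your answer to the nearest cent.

$12.97

Risk-neutral probability p = (1 + 0.09 − 0.85)/(1.3 − 0.85) = 0.2400/0.4500 = 0.5333
Terminal stock prices: S_uu = 228.2, S_ud = 149.2, S_dd = 97.54
Terminal payoffs (K − S): max(-73.15, 0) = 0, max(5.825, 0) = 5.825, max(57.46, 0) = 57.46
Node u (S = 175.5): V_u = 1/1.09·[0.5333·0.0000 + 0.4667·5.8250] = 2.4939
Node d (S = 114.8): V_d = 1/1.09·[0.5333·5.8250 + 0.4667·57.4625] = 27.4518
Node 0 (S = 135): V_0 = 1/1.09·[0.5333·2.4939 + 0.4667·27.4518] = 12.9733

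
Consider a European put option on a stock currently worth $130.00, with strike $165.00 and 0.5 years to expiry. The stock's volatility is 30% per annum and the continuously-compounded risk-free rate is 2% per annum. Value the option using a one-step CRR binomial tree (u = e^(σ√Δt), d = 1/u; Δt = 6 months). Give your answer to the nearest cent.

$33.36

CRR parameters: u = e^(σ√Δt) = e^(0.3·√0.5) = 1.2363, d = 1/u = 0.8089
Per-period rate: rΔt = 0.02·0.5 = 0.01, so R = e^0.01 = 1.0101
Risk-neutral probability p = (e^0.01 − 0.8089)/(1.2363 − 0.8089) = 0.2012/0.4275 = 0.4707
Terminal stock prices: S_u = 160.7, S_d = 105.2
Terminal payoffs (K − S): max(4.28, 0) = 4.28, max(59.85, 0) = 59.85
Node 0 (S = 130): V_0 = e^(−0.01)·[0.4707·4.2796 + 0.5293·59.8485] = 33.3582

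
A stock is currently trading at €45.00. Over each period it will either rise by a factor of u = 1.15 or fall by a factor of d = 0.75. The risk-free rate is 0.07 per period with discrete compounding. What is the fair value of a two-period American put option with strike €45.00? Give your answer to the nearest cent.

€2.97

Risk-neutral probability p = (1 + 0.07 − 0.75)/(1.15 − 0.75) = 0.3200/0.4000 = 0.8000
Terminal stock prices: S_uu = 59.51, S_ud = 38.81, S_dd = 25.31
Terminal payoffs (K − S): max(-14.51, 0) = 0, max(6.188, 0) = 6.188, max(19.69, 0) = 19.69
Node u (S = 51.75): continuation = 1/1.07·[0.8000·0.0000 + 0.2000·6.1875] = 1.1565; exercise value = 0.0000 ≤ continuation, so V_u = 1.1565
Node d (S = 33.75): continuation = 1/1.07·[0.8000·6.1875 + 0.2000·19.6875] = 8.3061; exercise value = 11.2500 > continuation, so V_d = 11.2500 (exercise)
Node 0 (S = 45): continuation = 1/1.07·[0.8000·1.1565 + 0.2000·11.2500] = 2.9675; exercise value = 0.0000 ≤ continuation, so V_0 = 2.9675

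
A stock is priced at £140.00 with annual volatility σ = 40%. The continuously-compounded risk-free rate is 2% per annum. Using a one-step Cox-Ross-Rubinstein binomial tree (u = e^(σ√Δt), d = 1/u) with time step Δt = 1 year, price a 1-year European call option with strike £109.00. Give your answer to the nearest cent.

£41.69

CRR parameters: u = e^(σ√Δt) = e^(0.4·√1) = 1.4918, d = 1/u = 0.6703
Per-period rate: rΔt = 0.02·1 = 0.02, so R = e^0.02 = 1.0202
Risk-neutral probability p = (e^0.02 − 0.6703)/(1.4918 − 0.6703) = 0.3499/0.8215 = 0.4259
Terminal stock prices: S_u = 208.9, S_d = 93.84
Terminal payoffs (S − K): max(99.86, 0) = 99.86, max(-15.16, 0) = 0
Node 0 (S = 140): V_0 = e^(−0.02)·[0.4259·99.8555 + 0.5741·0.0000] = 41.6866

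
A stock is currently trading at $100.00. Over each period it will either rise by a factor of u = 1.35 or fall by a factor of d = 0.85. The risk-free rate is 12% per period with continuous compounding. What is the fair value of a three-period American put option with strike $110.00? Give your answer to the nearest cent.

Risk-neutral probability p = (e^0.12 − 0.85)/(1.35 − 0.85) = 0.2775/0.5000 = 0.5550
Terminal stock prices: S_uuu = 246, S_uud = 154.9, S_udd = 97.54, S_ddd = 61.41
Terminal payoffs (K − S): max(-136, 0) = 0, max(-44.91, 0) = 0, max(12.46, 0) = 12.46, max(48.59, 0) = 48.59
Node uu (S = 182.3): continuation = e^(−0.12)·[0.5550·0.0000 + 0.4450·0.0000] = 0.0000; exercise value = 0.0000 ≤ continuation, so V_uu = 0.0000
Node ud (S = 114.8): continuation = e^(−0.12)·[0.5550·0.0000 + 0.4450·12.4625] = 4.9188; exercise value = 0.0000 ≤ continuation, so V_ud = 4.9188
Node dd (S = 72.25): continuation = e^(−0.12)·[0.5550·12.4625 + 0.4450·48.5875] = 25.3112; exercise value = 37.7500 > continuation, so V_dd = 37.7500 (exercise)
Node u (S = 135): continuation = e^(−0.12)·[0.5550·0.0000 + 0.4450·4.9188] = 1.9414; exercise value = 0.0000 ≤ continuation, so V_u = 1.9414
Node d (S = 85): continuation = e^(−0.12)·[0.5550·4.9188 + 0.4450·37.7500] = 17.3206; exercise value = 25.0000 > continuation, so V_d = 25.0000 (exercise)
Node 0 (S = 100): continuation = e^(−0.12)·[0.5550·1.9414 + 0.4450·25.0000] = 10.8227; exercise value = 10.0000 ≤ continuation, so V_0 = 10.8227

$10.82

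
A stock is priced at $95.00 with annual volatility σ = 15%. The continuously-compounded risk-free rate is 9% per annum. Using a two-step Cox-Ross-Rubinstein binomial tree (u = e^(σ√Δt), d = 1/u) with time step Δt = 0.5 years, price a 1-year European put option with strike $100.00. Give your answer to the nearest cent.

CRR parameters: u = e^(σ√Δt) = e^(0.15·√0.5) = 1.1119, d = 1/u = 0.8994
Per-period rate: rΔt = 0.09·0.5 = 0.045, so R = e^0.045 = 1.0460
Risk-neutral probability p = (e^0.045 − 0.8994)/(1.1119 − 0.8994) = 0.1467/0.2125 = 0.6901
Terminal stock prices: S_uu = 117.4, S_ud = 95, S_dd = 76.84
Terminal payoffs (K − S): max(-17.45, 0) = 0, max(5, 0) = 5, max(23.16, 0) = 23.16
Node u (S = 105.6): V_u = e^(−0.045)·[0.6901·0.0000 + 0.3099·5.0000] = 1.4814
Node d (S = 85.44): V_d = e^(−0.045)·[0.6901·5.0000 + 0.3099·23.1585] = 10.1600
Node 0 (S = 95): V_0 = e^(−0.045)·[0.6901·1.4814 + 0.3099·10.1600] = 3.9876

$3.99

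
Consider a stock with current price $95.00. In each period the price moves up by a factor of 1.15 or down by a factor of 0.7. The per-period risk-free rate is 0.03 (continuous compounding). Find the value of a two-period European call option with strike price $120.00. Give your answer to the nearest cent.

Risk-neutral probability p = (e^0.03 − 0.7)/(1.15 − 0.7) = 0.3305/0.4500 = 0.7343
Terminal stock prices: S_uu = 125.6, S_ud = 76.47, S_dd = 46.55
Terminal payoffs (S − K): max(5.637, 0) = 5.637, max(-43.53, 0) = 0, max(-73.45, 0) = 0
Node u (S = 109.2): V_u = e^(−0.03)·[0.7343·5.6375 + 0.2657·0.0000] = 4.0175
Node d (S = 66.5): V_d = e^(−0.03)·[0.7343·0.0000 + 0.2657·0.0000] = 0.0000
Node 0 (S = 95): V_0 = e^(−0.03)·[0.7343·4.0175 + 0.2657·0.0000] = 2.8630

$2.86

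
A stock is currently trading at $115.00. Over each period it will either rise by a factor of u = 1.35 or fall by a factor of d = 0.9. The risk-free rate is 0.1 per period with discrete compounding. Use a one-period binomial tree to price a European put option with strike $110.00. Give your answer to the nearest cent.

Risk-neutral probability p = (1 + 0.1 − 0.9)/(1.35 − 0.9) = 0.2000/0.4500 = 0.4444
Terminal stock prices: S_u = 155.2, S_d = 103.5
Terminal payoffs (K − S): max(-45.25, 0) = 0, max(6.5, 0) = 6.5
Node 0 (S = 115): V_0 = 1/1.1·[0.4444·0.0000 + 0.5556·6.5000] = 3.2828

$3.28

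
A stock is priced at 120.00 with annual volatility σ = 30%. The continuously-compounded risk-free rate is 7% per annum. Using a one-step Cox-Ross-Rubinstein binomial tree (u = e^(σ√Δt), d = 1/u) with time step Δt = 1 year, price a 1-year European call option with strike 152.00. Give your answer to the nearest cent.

5.07

CRR parameters: u = e^(σ√Δt) = e^(0.3·√1) = 1.3499, d = 1/u = 0.7408
Per-period rate: rΔt = 0.07·1 = 0.07, so R = e^0.07 = 1.0725
Risk-neutral probability p = (e^0.07 − 0.7408)/(1.3499 − 0.7408) = 0.3317/0.6090 = 0.5446
Terminal stock prices: S_u = 162, S_d = 88.9
Terminal payoffs (S − K): max(9.983, 0) = 9.983, max(-63.1, 0) = 0
Node 0 (S = 120): V_0 = e^(−0.07)·[0.5446·9.9831 + 0.4554·0.0000] = 5.0693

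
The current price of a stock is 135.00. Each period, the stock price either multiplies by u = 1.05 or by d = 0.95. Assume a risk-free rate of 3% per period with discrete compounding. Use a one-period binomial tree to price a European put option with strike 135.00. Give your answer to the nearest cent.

1.31

Risk-neutral probability p = (1 + 0.03 − 0.95)/(1.05 − 0.95) = 0.0800/0.1000 = 0.8000
Terminal stock prices: S_u = 141.8, S_d = 128.2
Terminal payoffs (K − S): max(-6.75, 0) = 0, max(6.75, 0) = 6.75
Node 0 (S = 135): V_0 = 1/1.03·[0.8000·0.0000 + 0.2000·6.7500] = 1.3107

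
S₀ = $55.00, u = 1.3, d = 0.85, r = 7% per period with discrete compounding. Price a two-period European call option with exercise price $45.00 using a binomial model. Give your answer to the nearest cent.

$16.90

Risk-neutral probability p = (1 + 0.07 − 0.85)/(1.3 − 0.85) = 0.2200/0.4500 = 0.4889
Terminal stock prices: S_uu = 92.95, S_ud = 60.77, S_dd = 39.74
Terminal payoffs (S − K): max(47.95, 0) = 47.95, max(15.77, 0) = 15.77, max(-5.263, 0) = 0
Node u (S = 71.5): V_u = 1/1.07·[0.4889·47.9500 + 0.5111·15.7750] = 29.4439
Node d (S = 46.75): V_d = 1/1.07·[0.4889·15.7750 + 0.5111·0.0000] = 7.2077
Node 0 (S = 55): V_0 = 1/1.07·[0.4889·29.4439 + 0.5111·7.2077] = 16.8960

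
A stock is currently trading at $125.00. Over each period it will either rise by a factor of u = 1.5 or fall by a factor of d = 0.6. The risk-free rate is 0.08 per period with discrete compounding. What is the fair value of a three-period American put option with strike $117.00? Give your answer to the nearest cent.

Risk-neutral probability p = (1 + 0.08 − 0.6)/(1.5 − 0.6) = 0.4800/0.9000 = 0.5333
Terminal stock prices: S_uuu = 421.9, S_uud = 168.8, S_udd = 67.5, S_ddd = 27
Terminal payoffs (K − S): max(-304.9, 0) = 0, max(-51.75, 0) = 0, max(49.5, 0) = 49.5, max(90, 0) = 90
Node uu (S = 281.2): continuation = 1/1.08·[0.5333·0.0000 + 0.4667·0.0000] = 0.0000; exercise value = 0.0000 ≤ continuation, so V_uu = 0.0000
Node ud (S = 112.5): continuation = 1/1.08·[0.5333·0.0000 + 0.4667·49.5000] = 21.3889; exercise value = 4.5000 ≤ continuation, so V_ud = 21.3889
Node dd (S = 45): continuation = 1/1.08·[0.5333·49.5000 + 0.4667·90.0000] = 63.3333; exercise value = 72.0000 > continuation, so V_dd = 72.0000 (exercise)
Node u (S = 187.5): continuation = 1/1.08·[0.5333·0.0000 + 0.4667·21.3889] = 9.2421; exercise value = 0.0000 ≤ continuation, so V_u = 9.2421
Node d (S = 75): continuation = 1/1.08·[0.5333·21.3889 + 0.4667·72.0000] = 41.6735; exercise value = 42.0000 > continuation, so V_d = 42.0000 (exercise)
Node 0 (S = 125): continuation = 1/1.08·[0.5333·9.2421 + 0.4667·42.0000] = 22.7122; exercise value = 0.0000 ≤ continuation, so V_0 = 22.7122

$22.71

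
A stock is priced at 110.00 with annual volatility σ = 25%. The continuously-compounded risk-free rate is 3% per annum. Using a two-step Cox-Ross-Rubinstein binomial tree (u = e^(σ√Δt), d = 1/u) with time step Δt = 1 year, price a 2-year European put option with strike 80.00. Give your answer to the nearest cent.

3.15

CRR parameters: u = e^(σ√Δt) = e^(0.25·√1) = 1.2840, d = 1/u = 0.7788
Per-period rate: rΔt = 0.03·1 = 0.03, so R = e^0.03 = 1.0305
Risk-neutral probability p = (e^0.03 − 0.7788)/(1.2840 − 0.7788) = 0.2517/0.5052 = 0.4981
Terminal stock prices: S_uu = 181.4, S_ud = 110, S_dd = 66.72
Terminal payoffs (K − S): max(-101.4, 0) = 0, max(-30, 0) = 0, max(13.28, 0) = 13.28
Node u (S = 141.2): V_u = e^(−0.03)·[0.4981·0.0000 + 0.5019·0.0000] = 0.0000
Node d (S = 85.67): V_d = e^(−0.03)·[0.4981·0.0000 + 0.5019·13.2816] = 6.4690
Node 0 (S = 110): V_0 = e^(−0.03)·[0.4981·0.0000 + 0.5019·6.4690] = 3.1508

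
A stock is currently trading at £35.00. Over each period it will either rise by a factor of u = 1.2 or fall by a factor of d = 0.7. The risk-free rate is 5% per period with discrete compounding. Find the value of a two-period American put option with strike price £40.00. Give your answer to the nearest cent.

Risk-neutral probability p = (1 + 0.05 − 0.7)/(1.2 − 0.7) = 0.3500/0.5000 = 0.7000
Terminal stock prices: S_uu = 50.4, S_ud = 29.4, S_dd = 17.15
Terminal payoffs (K − S): max(-10.4, 0) = 0, max(10.6, 0) = 10.6, max(22.85, 0) = 22.85
Node u (S = 42): continuation = 1/1.05·[0.7000·0.0000 + 0.3000·10.6000] = 3.0286; exercise value = 0.0000 ≤ continuation, so V_u = 3.0286
Node d (S = 24.5): continuation = 1/1.05·[0.7000·10.6000 + 0.3000·22.8500] = 13.5952; exercise value = 15.5000 > continuation, so V_d = 15.5000 (exercise)
Node 0 (S = 35): continuation = 1/1.05·[0.7000·3.0286 + 0.3000·15.5000] = 6.4476; exercise value = 5.0000 ≤ continuation, so V_0 = 6.4476

£6.45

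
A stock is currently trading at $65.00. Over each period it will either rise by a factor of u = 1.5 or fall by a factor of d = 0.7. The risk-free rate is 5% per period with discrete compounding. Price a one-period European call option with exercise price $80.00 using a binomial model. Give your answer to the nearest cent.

Risk-neutral probability p = (1 + 0.05 − 0.7)/(1.5 − 0.7) = 0.3500/0.8000 = 0.4375
Terminal stock prices: S_u = 97.5, S_d = 45.5
Terminal payoffs (S − K): max(17.5, 0) = 17.5, max(-34.5, 0) = 0
Node 0 (S = 65): V_0 = 1/1.05·[0.4375·17.5000 + 0.5625·0.0000] = 7.2917

$7.29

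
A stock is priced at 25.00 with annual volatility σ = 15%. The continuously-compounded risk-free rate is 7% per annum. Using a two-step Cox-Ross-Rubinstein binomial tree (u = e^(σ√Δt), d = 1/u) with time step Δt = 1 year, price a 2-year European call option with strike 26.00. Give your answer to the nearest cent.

CRR parameters: u = e^(σ√Δt) = e^(0.15·√1) = 1.1618, d = 1/u = 0.8607
Per-period rate: rΔt = 0.07·1 = 0.07, so R = e^0.07 = 1.0725
Risk-neutral probability p = (e^0.07 − 0.8607)/(1.1618 − 0.8607) = 0.2118/0.3011 = 0.7034
Terminal stock prices: S_uu = 33.75, S_ud = 25, S_dd = 18.52
Terminal payoffs (S − K): max(7.746, 0) = 7.746, max(-1, 0) = 0, max(-7.48, 0) = 0
Node u (S = 29.05): V_u = e^(−0.07)·[0.7034·7.7465 + 0.2966·0.0000] = 5.0802
Node d (S = 21.52): V_d = e^(−0.07)·[0.7034·0.0000 + 0.2966·0.0000] = 0.0000
Node 0 (S = 25): V_0 = e^(−0.07)·[0.7034·5.0802 + 0.2966·0.0000] = 3.3316

3.33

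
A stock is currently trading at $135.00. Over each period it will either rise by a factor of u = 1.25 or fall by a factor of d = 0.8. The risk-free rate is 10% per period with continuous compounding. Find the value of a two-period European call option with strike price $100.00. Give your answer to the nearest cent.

Risk-neutral probability p = (e^0.1 − 0.8)/(1.25 − 0.8) = 0.3052/0.4500 = 0.6782
Terminal stock prices: S_uu = 210.9, S_ud = 135, S_dd = 86.4
Terminal payoffs (S − K): max(110.9, 0) = 110.9, max(35, 0) = 35, max(-13.6, 0) = 0
Node u (S = 168.8): V_u = e^(−0.1)·[0.6782·110.9375 + 0.3218·35.0000] = 78.2663
Node d (S = 108): V_d = e^(−0.1)·[0.6782·35.0000 + 0.3218·0.0000] = 21.4768
Node 0 (S = 135): V_0 = e^(−0.1)·[0.6782·78.2663 + 0.3218·21.4768] = 54.2803

$54.28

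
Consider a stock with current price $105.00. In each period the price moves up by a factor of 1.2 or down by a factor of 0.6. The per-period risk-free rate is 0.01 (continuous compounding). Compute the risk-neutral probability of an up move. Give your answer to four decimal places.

p = 0.6834

Risk-neutral probability p = (e^0.01 − 0.6)/(1.2 − 0.6) = 0.4101/0.6000 = 0.6834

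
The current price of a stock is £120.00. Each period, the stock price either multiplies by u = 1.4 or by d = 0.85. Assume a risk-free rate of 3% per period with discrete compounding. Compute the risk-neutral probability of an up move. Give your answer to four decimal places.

p = 0.3273

Risk-neutral probability p = (1 + 0.03 − 0.85)/(1.4 − 0.85) = 0.1800/0.5500 = 0.3273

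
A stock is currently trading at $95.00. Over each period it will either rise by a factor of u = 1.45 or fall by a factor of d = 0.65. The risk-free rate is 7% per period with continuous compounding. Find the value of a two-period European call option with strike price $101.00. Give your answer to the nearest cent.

$23.94

Risk-neutral probability p = (e^0.07 − 0.65)/(1.45 − 0.65) = 0.4225/0.8000 = 0.5281
Terminal stock prices: S_uu = 199.7, S_ud = 89.54, S_dd = 40.14
Terminal payoffs (S − K): max(98.74, 0) = 98.74, max(-11.46, 0) = 0, max(-60.86, 0) = 0
Node u (S = 137.8): V_u = e^(−0.07)·[0.5281·98.7375 + 0.4719·0.0000] = 48.6213
Node d (S = 61.75): V_d = e^(−0.07)·[0.5281·0.0000 + 0.4719·0.0000] = 0.0000
Node 0 (S = 95): V_0 = e^(−0.07)·[0.5281·48.6213 + 0.4719·0.0000] = 23.9426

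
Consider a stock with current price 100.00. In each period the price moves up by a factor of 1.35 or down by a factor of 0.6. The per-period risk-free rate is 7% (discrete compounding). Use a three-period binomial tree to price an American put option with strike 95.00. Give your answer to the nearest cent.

15.52

Risk-neutral probability p = (1 + 0.07 − 0.6)/(1.35 − 0.6) = 0.4700/0.7500 = 0.6267
Terminal stock prices: S_uuu = 246, S_uud = 109.4, S_udd = 48.6, S_ddd = 21.6
Terminal payoffs (K − S): max(-151, 0) = 0, max(-14.35, 0) = 0, max(46.4, 0) = 46.4, max(73.4, 0) = 73.4
Node uu (S = 182.3): continuation = 1/1.07·[0.6267·0.0000 + 0.3733·0.0000] = 0.0000; exercise value = 0.0000 ≤ continuation, so V_uu = 0.0000
Node ud (S = 81): continuation = 1/1.07·[0.6267·0.0000 + 0.3733·46.4000] = 16.1894; exercise value = 14.0000 ≤ continuation, so V_ud = 16.1894
Node dd (S = 36): continuation = 1/1.07·[0.6267·46.4000 + 0.3733·73.4000] = 52.7850; exercise value = 59.0000 > continuation, so V_dd = 59.0000 (exercise)
Node u (S = 135): continuation = 1/1.07·[0.6267·0.0000 + 0.3733·16.1894] = 5.6486; exercise value = 0.0000 ≤ continuation, so V_u = 5.6486
Node d (S = 60): continuation = 1/1.07·[0.6267·16.1894 + 0.3733·59.0000] = 30.0673; exercise value = 35.0000 > continuation, so V_d = 35.0000 (exercise)
Node 0 (S = 100): continuation = 1/1.07·[0.6267·5.6486 + 0.3733·35.0000] = 15.5201; exercise value = 0.0000 ≤ continuation, so V_0 = 15.5201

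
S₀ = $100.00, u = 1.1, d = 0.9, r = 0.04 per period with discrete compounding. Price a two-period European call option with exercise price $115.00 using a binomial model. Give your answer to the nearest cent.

$2.72

Risk-neutral probability p = (1 + 0.04 − 0.9)/(1.1 − 0.9) = 0.1400/0.2000 = 0.7000
Terminal stock prices: S_uu = 121, S_ud = 99, S_dd = 81
Terminal payoffs (S − K): max(6, 0) = 6, max(-16, 0) = 0, max(-34, 0) = 0
Node u (S = 110): V_u = 1/1.04·[0.7000·6.0000 + 0.3000·0.0000] = 4.0385
Node d (S = 90): V_d = 1/1.04·[0.7000·0.0000 + 0.3000·0.0000] = 0.0000
Node 0 (S = 100): V_0 = 1/1.04·[0.7000·4.0385 + 0.3000·0.0000] = 2.7182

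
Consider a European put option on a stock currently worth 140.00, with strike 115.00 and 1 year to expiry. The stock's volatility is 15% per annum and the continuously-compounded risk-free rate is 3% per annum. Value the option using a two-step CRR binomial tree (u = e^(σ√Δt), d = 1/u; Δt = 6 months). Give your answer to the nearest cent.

0.35

CRR parameters: u = e^(σ√Δt) = e^(0.15·√0.5) = 1.1119, d = 1/u = 0.8994
Per-period rate: rΔt = 0.03·0.5 = 0.015, so R = e^0.015 = 1.0151
Risk-neutral probability p = (e^0.015 − 0.8994)/(1.1119 − 0.8994) = 0.1157/0.2125 = 0.5446
Terminal stock prices: S_uu = 173.1, S_ud = 140, S_dd = 113.2
Terminal payoffs (K − S): max(-58.08, 0) = 0, max(-25, 0) = 0, max(1.76, 0) = 1.76
Node u (S = 155.7): V_u = e^(−0.015)·[0.5446·0.0000 + 0.4554·0.0000] = 0.0000
Node d (S = 125.9): V_d = e^(−0.015)·[0.5446·0.0000 + 0.4554·1.7599] = 0.7895
Node 0 (S = 140): V_0 = e^(−0.015)·[0.5446·0.0000 + 0.4554·0.7895] = 0.3542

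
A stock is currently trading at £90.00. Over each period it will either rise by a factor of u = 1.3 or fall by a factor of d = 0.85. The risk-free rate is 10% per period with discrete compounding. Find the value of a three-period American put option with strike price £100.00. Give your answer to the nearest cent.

£10.77

Risk-neutral probability p = (1 + 0.1 − 0.85)/(1.3 − 0.85) = 0.2500/0.4500 = 0.5556
Terminal stock prices: S_uuu = 197.7, S_uud = 129.3, S_udd = 84.53, S_ddd = 55.27
Terminal payoffs (K − S): max(-97.73, 0) = 0, max(-29.29, 0) = 0, max(15.47, 0) = 15.47, max(44.73, 0) = 44.73
Node uu (S = 152.1): continuation = 1/1.1·[0.5556·0.0000 + 0.4444·0.0000] = 0.0000; exercise value = 0.0000 ≤ continuation, so V_uu = 0.0000
Node ud (S = 99.45): continuation = 1/1.1·[0.5556·0.0000 + 0.4444·15.4675] = 6.2495; exercise value = 0.5500 ≤ continuation, so V_ud = 6.2495
Node dd (S = 65.02): continuation = 1/1.1·[0.5556·15.4675 + 0.4444·44.7288] = 25.8841; exercise value = 34.9750 > continuation, so V_dd = 34.9750 (exercise)
Node u (S = 117): continuation = 1/1.1·[0.5556·0.0000 + 0.4444·6.2495] = 2.5250; exercise value = 0.0000 ≤ continuation, so V_u = 2.5250
Node d (S = 76.5): continuation = 1/1.1·[0.5556·6.2495 + 0.4444·34.9750] = 17.2876; exercise value = 23.5000 > continuation, so V_d = 23.5000 (exercise)
Node 0 (S = 90): continuation = 1/1.1·[0.5556·2.5250 + 0.4444·23.5000] = 10.7702; exercise value = 10.0000 ≤ continuation, so V_0 = 10.7702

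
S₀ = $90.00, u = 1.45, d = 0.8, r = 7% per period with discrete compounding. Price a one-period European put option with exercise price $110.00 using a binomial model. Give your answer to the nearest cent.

$20.76

Risk-neutral probability p = (1 + 0.07 − 0.8)/(1.45 − 0.8) = 0.2700/0.6500 = 0.4154
Terminal stock prices: S_u = 130.5, S_d = 72
Terminal payoffs (K − S): max(-20.5, 0) = 0, max(38, 0) = 38
Node 0 (S = 90): V_0 = 1/1.07·[0.4154·0.0000 + 0.5846·38.0000] = 20.7620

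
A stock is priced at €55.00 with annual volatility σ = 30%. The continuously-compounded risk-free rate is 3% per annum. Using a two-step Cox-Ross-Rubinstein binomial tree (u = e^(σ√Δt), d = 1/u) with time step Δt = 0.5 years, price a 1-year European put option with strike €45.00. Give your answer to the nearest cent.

CRR parameters: u = e^(σ√Δt) = e^(0.3·√0.5) = 1.2363, d = 1/u = 0.8089
Per-period rate: rΔt = 0.03·0.5 = 0.015, so R = e^0.015 = 1.0151
Risk-neutral probability p = (e^0.015 − 0.8089)/(1.2363 − 0.8089) = 0.2063/0.4275 = 0.4825
Terminal stock prices: S_uu = 84.07, S_ud = 55, S_dd = 35.98
Terminal payoffs (K − S): max(-39.07, 0) = 0, max(-10, 0) = 0, max(9.016, 0) = 9.016
Node u (S = 68): V_u = e^(−0.015)·[0.4825·0.0000 + 0.5175·0.0000] = 0.0000
Node d (S = 44.49): V_d = e^(−0.015)·[0.4825·0.0000 + 0.5175·9.0162] = 4.5962
Node 0 (S = 55): V_0 = e^(−0.015)·[0.4825·0.0000 + 0.5175·4.5962] = 2.3430

€2.34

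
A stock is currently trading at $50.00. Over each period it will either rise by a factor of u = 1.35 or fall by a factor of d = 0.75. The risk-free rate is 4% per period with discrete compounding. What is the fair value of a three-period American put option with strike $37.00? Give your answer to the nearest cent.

$2.19

Risk-neutral probability p = (1 + 0.04 − 0.75)/(1.35 − 0.75) = 0.2900/0.6000 = 0.4833
Terminal stock prices: S_uuu = 123, S_uud = 68.34, S_udd = 37.97, S_ddd = 21.09
Terminal payoffs (K − S): max(-86.02, 0) = 0, max(-31.34, 0) = 0, max(-0.9688, 0) = 0, max(15.91, 0) = 15.91
Node uu (S = 91.13): continuation = 1/1.04·[0.4833·0.0000 + 0.5167·0.0000] = 0.0000; exercise value = 0.0000 ≤ continuation, so V_uu = 0.0000
Node ud (S = 50.62): continuation = 1/1.04·[0.4833·0.0000 + 0.5167·0.0000] = 0.0000; exercise value = 0.0000 ≤ continuation, so V_ud = 0.0000
Node dd (S = 28.12): continuation = 1/1.04·[0.4833·0.0000 + 0.5167·15.9062] = 7.9021; exercise value = 8.8750 > continuation, so V_dd = 8.8750 (exercise)
Node u (S = 67.5): continuation = 1/1.04·[0.4833·0.0000 + 0.5167·0.0000] = 0.0000; exercise value = 0.0000 ≤ continuation, so V_u = 0.0000
Node d (S = 37.5): continuation = 1/1.04·[0.4833·0.0000 + 0.5167·8.8750] = 4.4091; exercise value = 0.0000 ≤ continuation, so V_d = 4.4091
Node 0 (S = 50): continuation = 1/1.04·[0.4833·0.0000 + 0.5167·4.4091] = 2.1904; exercise value = 0.0000 ≤ continuation, so V_0 = 2.1904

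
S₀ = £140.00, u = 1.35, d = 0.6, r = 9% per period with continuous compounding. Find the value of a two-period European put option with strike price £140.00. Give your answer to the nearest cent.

£18.69

Risk-neutral probability p = (e^0.09 − 0.6)/(1.35 − 0.6) = 0.4942/0.7500 = 0.6589
Terminal stock prices: S_uu = 255.2, S_ud = 113.4, S_dd = 50.4
Terminal payoffs (K − S): max(-115.2, 0) = 0, max(26.6, 0) = 26.6, max(89.6, 0) = 89.6
Node u (S = 189): V_u = e^(−0.09)·[0.6589·0.0000 + 0.3411·26.6000] = 8.2924
Node d (S = 84): V_d = e^(−0.09)·[0.6589·26.6000 + 0.3411·89.6000] = 43.9504
Node 0 (S = 140): V_0 = e^(−0.09)·[0.6589·8.2924 + 0.3411·43.9504] = 18.6948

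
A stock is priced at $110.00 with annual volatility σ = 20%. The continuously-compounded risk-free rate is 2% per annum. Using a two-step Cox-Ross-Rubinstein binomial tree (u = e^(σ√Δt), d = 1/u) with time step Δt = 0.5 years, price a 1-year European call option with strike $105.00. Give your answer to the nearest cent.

CRR parameters: u = e^(σ√Δt) = e^(0.2·√0.5) = 1.1519, d = 1/u = 0.8681
Per-period rate: rΔt = 0.02·0.5 = 0.01, so R = e^0.01 = 1.0101
Risk-neutral probability p = (e^0.01 − 0.8681)/(1.1519 − 0.8681) = 0.1419/0.2838 = 0.5001
Terminal stock prices: S_uu = 146, S_ud = 110, S_dd = 82.9
Terminal payoffs (S − K): max(40.96, 0) = 40.96, max(5, 0) = 5, max(-22.1, 0) = 0
Node u (S = 126.7): V_u = e^(−0.01)·[0.5001·40.9586 + 0.4999·5.0000] = 22.7549
Node d (S = 95.49): V_d = e^(−0.01)·[0.5001·5.0000 + 0.4999·0.0000] = 2.4757
Node 0 (S = 110): V_0 = e^(−0.01)·[0.5001·22.7549 + 0.4999·2.4757] = 12.4921

$12.49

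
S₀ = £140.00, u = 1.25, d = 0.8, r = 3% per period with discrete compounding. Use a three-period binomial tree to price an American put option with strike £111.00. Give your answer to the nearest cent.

Risk-neutral probability p = (1 + 0.03 − 0.8)/(1.25 − 0.8) = 0.2300/0.4500 = 0.5111
Terminal stock prices: S_uuu = 273.4, S_uud = 175, S_udd = 112, S_ddd = 71.68
Terminal payoffs (K − S): max(-162.4, 0) = 0, max(-64, 0) = 0, max(-1, 0) = 0, max(39.32, 0) = 39.32
Node uu (S = 218.8): continuation = 1/1.03·[0.5111·0.0000 + 0.4889·0.0000] = 0.0000; exercise value = 0.0000 ≤ continuation, so V_uu = 0.0000
Node ud (S = 140): continuation = 1/1.03·[0.5111·0.0000 + 0.4889·0.0000] = 0.0000; exercise value = 0.0000 ≤ continuation, so V_ud = 0.0000
Node dd (S = 89.6): continuation = 1/1.03·[0.5111·0.0000 + 0.4889·39.3200] = 18.6632; exercise value = 21.4000 > continuation, so V_dd = 21.4000 (exercise)
Node u (S = 175): continuation = 1/1.03·[0.5111·0.0000 + 0.4889·0.0000] = 0.0000; exercise value = 0.0000 ≤ continuation, so V_u = 0.0000
Node d (S = 112): continuation = 1/1.03·[0.5111·0.0000 + 0.4889·21.4000] = 10.1575; exercise value = 0.0000 ≤ continuation, so V_d = 10.1575
Node 0 (S = 140): continuation = 1/1.03·[0.5111·0.0000 + 0.4889·10.1575] = 4.8213; exercise value = 0.0000 ≤ continuation, so V_0 = 4.8213

£4.82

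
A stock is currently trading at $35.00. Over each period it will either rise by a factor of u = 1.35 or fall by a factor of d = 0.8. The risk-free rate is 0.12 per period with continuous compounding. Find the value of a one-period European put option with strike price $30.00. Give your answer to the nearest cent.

$0.72

Risk-neutral probability p = (e^0.12 − 0.8)/(1.35 − 0.8) = 0.3275/0.5500 = 0.5954
Terminal stock prices: S_u = 47.25, S_d = 28
Terminal payoffs (K − S): max(-17.25, 0) = 0, max(2, 0) = 2
Node 0 (S = 35): V_0 = e^(−0.12)·[0.5954·0.0000 + 0.4046·2.0000] = 0.7176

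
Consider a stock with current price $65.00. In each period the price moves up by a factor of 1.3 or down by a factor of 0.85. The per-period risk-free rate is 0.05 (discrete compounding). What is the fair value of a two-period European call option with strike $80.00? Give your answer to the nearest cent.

$5.35

Risk-neutral probability p = (1 + 0.05 − 0.85)/(1.3 − 0.85) = 0.2000/0.4500 = 0.4444
Terminal stock prices: S_uu = 109.9, S_ud = 71.83, S_dd = 46.96
Terminal payoffs (S − K): max(29.85, 0) = 29.85, max(-8.175, 0) = 0, max(-33.04, 0) = 0
Node u (S = 84.5): V_u = 1/1.05·[0.4444·29.8500 + 0.5556·0.0000] = 12.6349
Node d (S = 55.25): V_d = 1/1.05·[0.4444·0.0000 + 0.5556·0.0000] = 0.0000
Node 0 (S = 65): V_0 = 1/1.05·[0.4444·12.6349 + 0.5556·0.0000] = 5.3481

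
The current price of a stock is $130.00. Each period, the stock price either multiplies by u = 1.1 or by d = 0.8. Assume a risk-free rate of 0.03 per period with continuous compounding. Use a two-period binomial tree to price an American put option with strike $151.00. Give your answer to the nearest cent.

$21.00

Risk-neutral probability p = (e^0.03 − 0.8)/(1.1 − 0.8) = 0.2305/0.3000 = 0.7682
Terminal stock prices: S_uu = 157.3, S_ud = 114.4, S_dd = 83.2
Terminal payoffs (K − S): max(-6.3, 0) = 0, max(36.6, 0) = 36.6, max(67.8, 0) = 67.8
Node u (S = 143): continuation = e^(−0.03)·[0.7682·0.0000 + 0.2318·36.6000] = 8.2338; exercise value = 8.0000 ≤ continuation, so V_u = 8.2338
Node d (S = 104): continuation = e^(−0.03)·[0.7682·36.6000 + 0.2318·67.8000] = 42.5373; exercise value = 47.0000 > continuation, so V_d = 47.0000 (exercise)
Node 0 (S = 130): continuation = e^(−0.03)·[0.7682·8.2338 + 0.2318·47.0000] = 16.7116; exercise value = 21.0000 > continuation, so V_0 = 21.0000 (exercise)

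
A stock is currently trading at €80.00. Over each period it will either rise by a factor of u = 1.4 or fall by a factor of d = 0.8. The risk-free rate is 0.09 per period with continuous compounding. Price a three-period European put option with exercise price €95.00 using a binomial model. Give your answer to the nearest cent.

€12.27

Risk-neutral probability p = (e^0.09 − 0.8)/(1.4 − 0.8) = 0.2942/0.6000 = 0.4903
Terminal stock prices: S_uuu = 219.5, S_uud = 125.4, S_udd = 71.68, S_ddd = 40.96
Terminal payoffs (K − S): max(-124.5, 0) = 0, max(-30.44, 0) = 0, max(23.32, 0) = 23.32, max(54.04, 0) = 54.04
Node uu (S = 156.8): V_uu = e^(−0.09)·[0.4903·0.0000 + 0.5097·0.0000] = 0.0000
Node ud (S = 89.6): V_ud = e^(−0.09)·[0.4903·0.0000 + 0.5097·23.3200] = 10.8634
Node dd (S = 51.2): V_dd = e^(−0.09)·[0.4903·23.3200 + 0.5097·54.0400] = 35.6235
Node u (S = 112): V_u = e^(−0.09)·[0.4903·0.0000 + 0.5097·10.8634] = 5.0606
Node d (S = 64): V_d = e^(−0.09)·[0.4903·10.8634 + 0.5097·35.6235] = 21.4626
Node 0 (S = 80): V_0 = e^(−0.09)·[0.4903·5.0606 + 0.5097·21.4626] = 12.2657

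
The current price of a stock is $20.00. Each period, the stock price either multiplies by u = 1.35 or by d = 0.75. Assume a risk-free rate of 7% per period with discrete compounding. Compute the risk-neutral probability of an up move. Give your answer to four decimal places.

p = 0.5333

Risk-neutral probability p = (1 + 0.07 − 0.75)/(1.35 − 0.75) = 0.3200/0.6000 = 0.5333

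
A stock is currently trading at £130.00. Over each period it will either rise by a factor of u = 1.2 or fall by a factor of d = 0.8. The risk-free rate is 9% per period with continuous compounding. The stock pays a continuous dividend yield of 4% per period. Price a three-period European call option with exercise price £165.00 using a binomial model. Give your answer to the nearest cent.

Per-period risk-free factor R = e^0.09 = 1.0942; dividend-adjusted growth = e^(0.09−0.04) = 1.0513.
Risk-neutral probability p = (1.0513 − 0.8)/(1.2 − 0.8) = 0.2513/0.4000 = 0.6282
Terminal stock prices: S_uuu = 224.6, S_uud = 149.8, S_udd = 99.84, S_ddd = 66.56
Terminal payoffs (S − K): max(59.64, 0) = 59.64, max(-15.24, 0) = 0, max(-65.16, 0) = 0, max(-98.44, 0) = 0
Node uu (S = 187.2): V_uu = e^(−0.09)·[0.6282·59.6400 + 0.3718·0.0000] = 34.2400
Node ud (S = 124.8): V_ud = e^(−0.09)·[0.6282·0.0000 + 0.3718·0.0000] = 0.0000
Node dd (S = 83.2): V_dd = e^(−0.09)·[0.6282·0.0000 + 0.3718·0.0000] = 0.0000
Node u (S = 156): V_u = e^(−0.09)·[0.6282·34.2400 + 0.3718·0.0000] = 19.6576
Node d (S = 104): V_d = e^(−0.09)·[0.6282·0.0000 + 0.3718·0.0000] = 0.0000
Node 0 (S = 130): V_0 = e^(−0.09)·[0.6282·19.6576 + 0.3718·0.0000] = 11.2856

£11.29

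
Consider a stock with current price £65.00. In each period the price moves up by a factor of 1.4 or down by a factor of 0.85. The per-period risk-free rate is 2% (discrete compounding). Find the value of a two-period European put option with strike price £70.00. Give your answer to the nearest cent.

£10.57

Risk-neutral probability p = (1 + 0.02 − 0.85)/(1.4 − 0.85) = 0.1700/0.5500 = 0.3091
Terminal stock prices: S_uu = 127.4, S_ud = 77.35, S_dd = 46.96
Terminal payoffs (K − S): max(-57.4, 0) = 0, max(-7.35, 0) = 0, max(23.04, 0) = 23.04
Node u (S = 91): V_u = 1/1.02·[0.3091·0.0000 + 0.6909·0.0000] = 0.0000
Node d (S = 55.25): V_d = 1/1.02·[0.3091·0.0000 + 0.6909·23.0375] = 15.6047
Node 0 (S = 65): V_0 = 1/1.02·[0.3091·0.0000 + 0.6909·15.6047] = 10.5700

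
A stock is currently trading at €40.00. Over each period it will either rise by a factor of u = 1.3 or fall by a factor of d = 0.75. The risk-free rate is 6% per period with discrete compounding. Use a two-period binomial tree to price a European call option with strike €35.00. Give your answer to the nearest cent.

€10.97

Risk-neutral probability p = (1 + 0.06 − 0.75)/(1.3 − 0.75) = 0.3100/0.5500 = 0.5636
Terminal stock prices: S_uu = 67.6, S_ud = 39, S_dd = 22.5
Terminal payoffs (S − K): max(32.6, 0) = 32.6, max(4, 0) = 4, max(-12.5, 0) = 0
Node u (S = 52): V_u = 1/1.06·[0.5636·32.6000 + 0.4364·4.0000] = 18.9811
Node d (S = 30): V_d = 1/1.06·[0.5636·4.0000 + 0.4364·0.0000] = 2.1269
Node 0 (S = 40): V_0 = 1/1.06·[0.5636·18.9811 + 0.4364·2.1269] = 10.9685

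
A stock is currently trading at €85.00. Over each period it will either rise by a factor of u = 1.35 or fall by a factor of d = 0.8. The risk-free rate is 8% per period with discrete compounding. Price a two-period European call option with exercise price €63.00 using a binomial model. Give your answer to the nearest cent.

€32.76

Risk-neutral probability p = (1 + 0.08 − 0.8)/(1.35 − 0.8) = 0.2800/0.5500 = 0.5091
Terminal stock prices: S_uu = 154.9, S_ud = 91.8, S_dd = 54.4
Terminal payoffs (S − K): max(91.91, 0) = 91.91, max(28.8, 0) = 28.8, max(-8.6, 0) = 0
Node u (S = 114.8): V_u = 1/1.08·[0.5091·91.9125 + 0.4909·28.8000] = 56.4167
Node d (S = 68): V_d = 1/1.08·[0.5091·28.8000 + 0.4909·0.0000] = 13.5758
Node 0 (S = 85): V_0 = 1/1.08·[0.5091·56.4167 + 0.4909·13.5758] = 32.7645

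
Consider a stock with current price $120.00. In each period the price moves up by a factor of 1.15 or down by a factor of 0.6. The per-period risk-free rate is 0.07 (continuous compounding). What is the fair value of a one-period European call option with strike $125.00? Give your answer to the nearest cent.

Risk-neutral probability p = (e^0.07 − 0.6)/(1.15 − 0.6) = 0.4725/0.5500 = 0.8591
Terminal stock prices: S_u = 138, S_d = 72
Terminal payoffs (S − K): max(13, 0) = 13, max(-53, 0) = 0
Node 0 (S = 120): V_0 = e^(−0.07)·[0.8591·13.0000 + 0.1409·0.0000] = 10.4133

$10.41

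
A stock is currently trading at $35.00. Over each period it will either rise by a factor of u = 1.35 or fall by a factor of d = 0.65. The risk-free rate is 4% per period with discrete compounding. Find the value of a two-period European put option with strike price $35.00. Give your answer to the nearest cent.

$5.62

Risk-neutral probability p = (1 + 0.04 − 0.65)/(1.35 − 0.65) = 0.3900/0.7000 = 0.5571
Terminal stock prices: S_uu = 63.79, S_ud = 30.71, S_dd = 14.79
Terminal payoffs (K − S): max(-28.79, 0) = 0, max(4.287, 0) = 4.287, max(20.21, 0) = 20.21
Node u (S = 47.25): V_u = 1/1.04·[0.5571·0.0000 + 0.4429·4.2875] = 1.8257
Node d (S = 22.75): V_d = 1/1.04·[0.5571·4.2875 + 0.4429·20.2125] = 10.9038
Node 0 (S = 35): V_0 = 1/1.04·[0.5571·1.8257 + 0.4429·10.9038] = 5.6212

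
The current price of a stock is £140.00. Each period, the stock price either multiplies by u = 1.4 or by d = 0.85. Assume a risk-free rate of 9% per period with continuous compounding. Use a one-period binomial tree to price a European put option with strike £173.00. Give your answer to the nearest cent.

Risk-neutral probability p = (e^0.09 − 0.85)/(1.4 − 0.85) = 0.2442/0.5500 = 0.4440
Terminal stock prices: S_u = 196, S_d = 119
Terminal payoffs (K − S): max(-23, 0) = 0, max(54, 0) = 54
Node 0 (S = 140): V_0 = e^(−0.09)·[0.4440·0.0000 + 0.5560·54.0000] = 27.4422

£27.44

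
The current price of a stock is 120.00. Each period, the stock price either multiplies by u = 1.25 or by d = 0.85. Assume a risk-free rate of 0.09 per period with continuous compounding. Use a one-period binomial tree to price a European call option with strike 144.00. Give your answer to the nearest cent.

Risk-neutral probability p = (e^0.09 − 0.85)/(1.25 − 0.85) = 0.2442/0.4000 = 0.6104
Terminal stock prices: S_u = 150, S_d = 102
Terminal payoffs (S − K): max(6, 0) = 6, max(-42, 0) = 0
Node 0 (S = 120): V_0 = e^(−0.09)·[0.6104·6.0000 + 0.3896·0.0000] = 3.3474

3.35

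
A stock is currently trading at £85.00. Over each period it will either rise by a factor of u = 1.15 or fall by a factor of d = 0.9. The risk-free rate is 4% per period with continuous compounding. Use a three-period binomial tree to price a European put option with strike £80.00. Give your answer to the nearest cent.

£1.57

Risk-neutral probability p = (e^0.04 − 0.9)/(1.15 − 0.9) = 0.1408/0.2500 = 0.5632
Terminal stock prices: S_uuu = 129.3, S_uud = 101.2, S_udd = 79.18, S_ddd = 61.97
Terminal payoffs (K − S): max(-49.27, 0) = 0, max(-21.17, 0) = 0, max(0.8225, 0) = 0.8225, max(18.03, 0) = 18.03
Node uu (S = 112.4): V_uu = e^(−0.04)·[0.5632·0.0000 + 0.4368·0.0000] = 0.0000
Node ud (S = 87.97): V_ud = e^(−0.04)·[0.5632·0.0000 + 0.4368·0.8225] = 0.3451
Node dd (S = 68.85): V_dd = e^(−0.04)·[0.5632·0.8225 + 0.4368·18.0350] = 8.0132
Node u (S = 97.75): V_u = e^(−0.04)·[0.5632·0.0000 + 0.4368·0.3451] = 0.1448
Node d (S = 76.5): V_d = e^(−0.04)·[0.5632·0.3451 + 0.4368·8.0132] = 3.5494
Node 0 (S = 85): V_0 = e^(−0.04)·[0.5632·0.1448 + 0.4368·3.5494] = 1.5678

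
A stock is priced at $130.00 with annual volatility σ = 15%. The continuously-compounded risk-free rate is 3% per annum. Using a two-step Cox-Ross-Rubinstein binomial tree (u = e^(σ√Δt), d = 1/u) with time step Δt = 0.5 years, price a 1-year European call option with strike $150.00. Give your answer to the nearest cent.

CRR parameters: u = e^(σ√Δt) = e^(0.15·√0.5) = 1.1119, d = 1/u = 0.8994
Per-period rate: rΔt = 0.03·0.5 = 0.015, so R = e^0.015 = 1.0151
Risk-neutral probability p = (e^0.015 − 0.8994)/(1.1119 − 0.8994) = 0.1157/0.2125 = 0.5446
Terminal stock prices: S_uu = 160.7, S_ud = 130, S_dd = 105.2
Terminal payoffs (S − K): max(10.72, 0) = 10.72, max(-20, 0) = 0, max(-44.85, 0) = 0
Node u (S = 144.5): V_u = e^(−0.015)·[0.5446·10.7204 + 0.4554·0.0000] = 5.7516
Node d (S = 116.9): V_d = e^(−0.015)·[0.5446·0.0000 + 0.4554·0.0000] = 0.0000
Node 0 (S = 130): V_0 = e^(−0.015)·[0.5446·5.7516 + 0.4554·0.0000] = 3.0858

$3.09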